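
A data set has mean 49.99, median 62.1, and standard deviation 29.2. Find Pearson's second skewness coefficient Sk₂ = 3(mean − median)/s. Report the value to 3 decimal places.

-1.244

Sk₂ = 3(49.99 − 62.1) / 29.2 = 3 × -12.1100 / 29.2
    = -36.3300 / 29.2 ≈ -1.244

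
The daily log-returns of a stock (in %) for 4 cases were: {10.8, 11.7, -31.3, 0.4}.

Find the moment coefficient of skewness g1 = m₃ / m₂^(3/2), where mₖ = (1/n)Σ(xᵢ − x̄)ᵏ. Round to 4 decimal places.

-0.9487

x̄ = (10.8 + 11.7 - 31.3 + 0.4) / 4 = -2.1000
deviations (xᵢ − x̄): 12.9000, 13.8000, -29.2000, 2.5000
Σ(xᵢ − x̄)² = 1215.7400 ⇒ m₂ = 1215.7400/4 = 303.93500
Σ(xᵢ − x̄)³ = -20106.7020 ⇒ m₃ = -20106.7020/4 = -5026.67550
m₂^(3/2) = 303.93500^(1.5) = 5298.72124
g1 = m₃ / m₂^(3/2) = -5026.67550 / 5298.72124 ≈ -0.9487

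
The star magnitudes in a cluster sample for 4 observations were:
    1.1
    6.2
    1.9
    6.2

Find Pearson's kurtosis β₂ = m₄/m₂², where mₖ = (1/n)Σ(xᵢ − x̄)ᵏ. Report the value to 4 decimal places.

x̄ = 3.8500
Σ(xᵢ − x̄)² = 22.4100 ⇒ m₂ = 5.60250
Σ(xᵢ − x̄)⁴ = 132.6464 ⇒ m₄ = 33.16161
m₂² = 31.38801
β₂ = m₄/m₂² = 33.16161 / 31.38801 ≈ 1.0565

1.0565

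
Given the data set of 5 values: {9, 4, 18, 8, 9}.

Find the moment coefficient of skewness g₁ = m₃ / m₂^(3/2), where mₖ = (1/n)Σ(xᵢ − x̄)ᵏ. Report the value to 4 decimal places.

x̄ = (9 + 4 + 18 + 8 + 9) / 5 = 9.6000
deviations (xᵢ − x̄): -0.6000, -5.6000, 8.4000, -1.6000, -0.6000
Σ(xᵢ − x̄)² = 105.2000 ⇒ m₂ = 105.2000/5 = 21.04000
Σ(xᵢ − x̄)³ = 412.5600 ⇒ m₃ = 412.5600/5 = 82.51200
m₂^(3/2) = 21.04000^(1.5) = 96.50918
g₁ = m₃ / m₂^(3/2) = 82.51200 / 96.50918 ≈ 0.8550

0.8550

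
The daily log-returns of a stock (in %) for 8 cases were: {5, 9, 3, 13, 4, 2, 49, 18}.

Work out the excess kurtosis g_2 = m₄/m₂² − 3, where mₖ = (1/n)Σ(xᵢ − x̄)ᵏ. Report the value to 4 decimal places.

x̄ = 12.8750
Σ(xᵢ − x̄)² = 1702.8750 ⇒ m₂ = 212.85938
Σ(xᵢ − x̄)⁴ = 1737527.1504 ⇒ m₄ = 217190.89380
m₂² = 45309.11353
g_2 = m₄/m₂² − 3 = 4.79354 − 3 ≈ 1.7935

1.7935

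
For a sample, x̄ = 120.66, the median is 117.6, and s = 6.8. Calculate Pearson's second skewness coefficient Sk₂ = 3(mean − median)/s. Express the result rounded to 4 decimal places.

Sk₂ = 3(120.66 − 117.6) / 6.8 = 3 × 3.0600 / 6.8
    = 9.1800 / 6.8 ≈ 1.3500

1.3500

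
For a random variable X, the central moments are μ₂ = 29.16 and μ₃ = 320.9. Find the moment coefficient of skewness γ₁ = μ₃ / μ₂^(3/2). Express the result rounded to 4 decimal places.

2.0379

σ = √μ₂ = √29.16 = 5.40000
σ³ = μ₂^(3/2) = 157.46400
γ₁ = μ₃/σ³ = 320.9 / 157.46400 ≈ 2.0379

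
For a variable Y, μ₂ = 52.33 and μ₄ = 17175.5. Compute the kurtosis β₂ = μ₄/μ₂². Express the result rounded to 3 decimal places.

μ₂² = 52.33² = 2738.42890
μ₄/μ₂² = 17175.5 / 2738.42890 = 6.27203
β₂ ≈ 6.272

6.272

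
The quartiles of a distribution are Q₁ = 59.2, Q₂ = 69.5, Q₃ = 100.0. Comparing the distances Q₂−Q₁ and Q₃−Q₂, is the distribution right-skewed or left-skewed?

right-skewed

Q₂ − Q₁ = 10.3;  Q₃ − Q₂ = 30.5
Q₃ − Q₂ > Q₂ − Q₁ ⇒ the upper half is more spread out ⇒ right-skewed.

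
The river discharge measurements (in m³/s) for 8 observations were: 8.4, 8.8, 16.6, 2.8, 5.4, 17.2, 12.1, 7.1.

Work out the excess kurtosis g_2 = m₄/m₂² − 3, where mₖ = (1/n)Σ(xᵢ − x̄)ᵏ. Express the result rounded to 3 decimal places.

-1.128

x̄ = 9.8000
Σ(xᵢ − x̄)² = 184.9000 ⇒ m₂ = 23.11250
Σ(xᵢ − x̄)⁴ = 7998.5746 ⇒ m₄ = 999.82183
m₂² = 534.18766
g_2 = m₄/m₂² − 3 = 1.87167 − 3 ≈ -1.128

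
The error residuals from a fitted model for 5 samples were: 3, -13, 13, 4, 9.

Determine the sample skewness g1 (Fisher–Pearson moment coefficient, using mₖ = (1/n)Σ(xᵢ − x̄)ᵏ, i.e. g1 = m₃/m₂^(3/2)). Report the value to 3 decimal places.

-0.895

x̄ = (3 - 13 + 13 + 4 + 9) / 5 = 3.2000
deviations (xᵢ − x̄): -0.2000, -16.2000, 9.8000, 0.8000, 5.8000
Σ(xᵢ − x̄)² = 392.8000 ⇒ m₂ = 392.8000/5 = 78.56000
Σ(xᵢ − x̄)³ = -3114.7200 ⇒ m₃ = -3114.7200/5 = -622.94400
m₂^(3/2) = 78.56000^(1.5) = 696.30933
g1 = m₃ / m₂^(3/2) = -622.94400 / 696.30933 ≈ -0.895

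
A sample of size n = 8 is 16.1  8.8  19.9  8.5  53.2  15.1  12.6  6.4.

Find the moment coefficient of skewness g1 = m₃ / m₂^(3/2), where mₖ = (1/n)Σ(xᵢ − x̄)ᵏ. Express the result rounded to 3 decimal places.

1.882

x̄ = (16.1 + 8.8 + 19.9 + 8.5 + 53.2 + 15.1 + 12.6 + 6.4) / 8 = 17.5750
deviations (xᵢ − x̄): -1.4750, -8.7750, 2.3250, -9.0750, 35.6250, -2.4750, -4.9750, -11.1750
Σ(xᵢ − x̄)² = 1591.8350 ⇒ m₂ = 1591.8350/8 = 198.97938
Σ(xᵢ − x̄)³ = 42265.5998 ⇒ m₃ = 42265.5998/8 = 5283.19997
m₂^(3/2) = 198.97938^(1.5) = 2806.80404
g1 = m₃ / m₂^(3/2) = 5283.19997 / 2806.80404 ≈ 1.882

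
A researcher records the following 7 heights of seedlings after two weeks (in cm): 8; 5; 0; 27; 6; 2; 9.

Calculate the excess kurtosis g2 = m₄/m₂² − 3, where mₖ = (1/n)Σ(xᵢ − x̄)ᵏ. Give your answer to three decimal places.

1.110

x̄ = 8.1429
Σ(xᵢ − x̄)² = 474.8571 ⇒ m₂ = 67.83673
Σ(xᵢ − x̄)⁴ = 132385.1545 ⇒ m₄ = 18912.16493
m₂² = 4601.82257
g2 = m₄/m₂² − 3 = 4.10971 − 3 ≈ 1.110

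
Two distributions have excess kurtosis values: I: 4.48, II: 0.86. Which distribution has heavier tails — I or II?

I

Higher excess kurtosis ⇒ heavier tails relative to the normal distribution.
4.48 vs 0.86: the larger is 4.48, so I has heavier tails.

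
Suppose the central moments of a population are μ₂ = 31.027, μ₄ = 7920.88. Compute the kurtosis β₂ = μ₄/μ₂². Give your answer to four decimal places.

μ₂² = 31.027² = 962.67473
μ₄/μ₂² = 7920.88 / 962.67473 = 8.22799
β₂ ≈ 8.2280

8.2280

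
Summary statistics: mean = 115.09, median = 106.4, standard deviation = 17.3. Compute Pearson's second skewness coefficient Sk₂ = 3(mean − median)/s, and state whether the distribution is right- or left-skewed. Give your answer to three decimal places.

1.507, right-skewed

Sk₂ = 3(115.09 − 106.4) / 17.3 = 3 × 8.6900 / 17.3
    = 26.0700 / 17.3 ≈ 1.507
Sk₂ > 0 ⇒ mean > median ⇒ right-skewed (positive skew).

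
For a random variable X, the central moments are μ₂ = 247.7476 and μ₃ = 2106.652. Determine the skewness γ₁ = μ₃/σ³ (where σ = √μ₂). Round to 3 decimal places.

σ = √μ₂ = √247.7476 = 15.74000
σ³ = μ₂^(3/2) = 3899.54722
γ₁ = μ₃/σ³ = 2106.652 / 3899.54722 ≈ 0.540

0.540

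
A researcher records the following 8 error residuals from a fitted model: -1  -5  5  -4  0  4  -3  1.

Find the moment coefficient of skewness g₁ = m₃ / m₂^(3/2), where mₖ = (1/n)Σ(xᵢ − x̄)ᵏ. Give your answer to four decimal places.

x̄ = (-1 - 5 + 5 - 4 + 0 + 4 - 3 + 1) / 8 = -0.3750
deviations (xᵢ − x̄): -0.6250, -4.6250, 5.3750, -3.6250, 0.3750, 4.3750, -2.6250, 1.3750
Σ(xᵢ − x̄)² = 91.8750 ⇒ m₂ = 91.8750/8 = 11.48438
Σ(xᵢ − x̄)³ = 76.7813 ⇒ m₃ = 76.7813/8 = 9.59766
m₂^(3/2) = 11.48438^(1.5) = 38.91894
g₁ = m₃ / m₂^(3/2) = 9.59766 / 38.91894 ≈ 0.2466

0.2466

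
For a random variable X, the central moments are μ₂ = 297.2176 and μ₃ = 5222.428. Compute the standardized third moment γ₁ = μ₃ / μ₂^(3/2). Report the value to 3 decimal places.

σ = √μ₂ = √297.2176 = 17.24000
σ³ = μ₂^(3/2) = 5124.03142
γ₁ = μ₃/σ³ = 5222.428 / 5124.03142 ≈ 1.019

1.019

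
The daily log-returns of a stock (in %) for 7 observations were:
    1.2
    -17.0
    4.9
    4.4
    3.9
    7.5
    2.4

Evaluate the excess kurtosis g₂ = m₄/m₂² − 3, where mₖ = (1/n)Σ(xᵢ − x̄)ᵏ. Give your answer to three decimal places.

1.651

x̄ = 1.0429
Σ(xᵢ − x̄)² = 403.4171 ⇒ m₂ = 57.63102
Σ(xᵢ − x̄)⁴ = 108136.1907 ⇒ m₄ = 15448.02724
m₂² = 3321.33451
g₂ = m₄/m₂² − 3 = 4.65115 − 3 ≈ 1.651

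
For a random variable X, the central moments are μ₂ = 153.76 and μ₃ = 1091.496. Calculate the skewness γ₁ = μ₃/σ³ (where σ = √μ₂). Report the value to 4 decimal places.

0.5725

σ = √μ₂ = √153.76 = 12.40000
σ³ = μ₂^(3/2) = 1906.62400
γ₁ = μ₃/σ³ = 1091.496 / 1906.62400 ≈ 0.5725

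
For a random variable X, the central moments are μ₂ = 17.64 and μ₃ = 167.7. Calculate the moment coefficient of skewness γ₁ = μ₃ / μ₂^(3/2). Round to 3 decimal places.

2.264

σ = √μ₂ = √17.64 = 4.20000
σ³ = μ₂^(3/2) = 74.08800
γ₁ = μ₃/σ³ = 167.7 / 74.08800 ≈ 2.264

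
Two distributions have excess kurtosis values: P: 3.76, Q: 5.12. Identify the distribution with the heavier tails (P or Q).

Q

Higher excess kurtosis ⇒ heavier tails relative to the normal distribution.
3.76 vs 5.12: the larger is 5.12, so Q has heavier tails.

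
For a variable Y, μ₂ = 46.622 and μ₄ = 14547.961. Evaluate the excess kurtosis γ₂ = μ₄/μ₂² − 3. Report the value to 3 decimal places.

3.693

μ₂² = 46.622² = 2173.61088
μ₄/μ₂² = 14547.961 / 2173.61088 = 6.69299
γ₂ = 6.69299 − 3 ≈ 3.693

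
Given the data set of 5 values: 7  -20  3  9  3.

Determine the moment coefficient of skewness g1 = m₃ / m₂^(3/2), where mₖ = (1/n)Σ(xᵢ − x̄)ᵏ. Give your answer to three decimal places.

-1.316

x̄ = (7 - 20 + 3 + 9 + 3) / 5 = 0.4000
deviations (xᵢ − x̄): 6.6000, -20.4000, 2.6000, 8.6000, 2.6000
Σ(xᵢ − x̄)² = 547.2000 ⇒ m₂ = 547.2000/5 = 109.44000
Σ(xᵢ − x̄)³ = -7530.9600 ⇒ m₃ = -7530.9600/5 = -1506.19200
m₂^(3/2) = 109.44000^(1.5) = 1144.89096
g1 = m₃ / m₂^(3/2) = -1506.19200 / 1144.89096 ≈ -1.316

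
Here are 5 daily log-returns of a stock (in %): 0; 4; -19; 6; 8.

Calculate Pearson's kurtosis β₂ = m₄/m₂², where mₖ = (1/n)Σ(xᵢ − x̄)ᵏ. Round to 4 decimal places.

x̄ = -0.2000
Σ(xᵢ − x̄)² = 476.8000 ⇒ m₂ = 95.36000
Σ(xᵢ − x̄)⁴ = 131229.8560 ⇒ m₄ = 26245.97120
m₂² = 9093.52960
β₂ = m₄/m₂² = 26245.97120 / 9093.52960 ≈ 2.8862

2.8862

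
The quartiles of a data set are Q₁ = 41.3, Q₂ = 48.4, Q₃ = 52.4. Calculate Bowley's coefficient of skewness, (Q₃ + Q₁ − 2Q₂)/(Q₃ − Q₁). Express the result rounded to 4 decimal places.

numerator: Q₃ + Q₁ − 2Q₂ = 52.4 + 41.3 − 2×48.4 = -3.1000
denominator: Q₃ − Q₁ = 52.4 − 41.3 = 11.1000
Bowley skewness = -3.1000 / 11.1000 ≈ -0.2793

-0.2793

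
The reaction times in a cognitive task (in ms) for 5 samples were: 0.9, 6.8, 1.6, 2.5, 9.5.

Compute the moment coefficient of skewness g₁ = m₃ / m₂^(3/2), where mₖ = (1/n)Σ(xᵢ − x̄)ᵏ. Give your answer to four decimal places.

0.5322

x̄ = (0.9 + 6.8 + 1.6 + 2.5 + 9.5) / 5 = 4.2600
deviations (xᵢ − x̄): -3.3600, 2.5400, -2.6600, -1.7600, 5.2400
Σ(xᵢ − x̄)² = 55.3720 ⇒ m₂ = 55.3720/5 = 11.07440
Σ(xᵢ − x̄)³ = 98.0590 ⇒ m₃ = 98.0590/5 = 19.61179
m₂^(3/2) = 11.07440^(1.5) = 36.85363
g₁ = m₃ / m₂^(3/2) = 19.61179 / 36.85363 ≈ 0.5322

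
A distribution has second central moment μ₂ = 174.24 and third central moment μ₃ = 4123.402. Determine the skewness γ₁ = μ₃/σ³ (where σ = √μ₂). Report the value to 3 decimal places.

σ = √μ₂ = √174.24 = 13.20000
σ³ = μ₂^(3/2) = 2299.96800
γ₁ = μ₃/σ³ = 4123.402 / 2299.96800 ≈ 1.793

1.793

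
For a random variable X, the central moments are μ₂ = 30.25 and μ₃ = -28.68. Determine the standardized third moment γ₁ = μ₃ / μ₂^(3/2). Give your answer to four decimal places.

-0.1724

σ = √μ₂ = √30.25 = 5.50000
σ³ = μ₂^(3/2) = 166.37500
γ₁ = μ₃/σ³ = -28.68 / 166.37500 ≈ -0.1724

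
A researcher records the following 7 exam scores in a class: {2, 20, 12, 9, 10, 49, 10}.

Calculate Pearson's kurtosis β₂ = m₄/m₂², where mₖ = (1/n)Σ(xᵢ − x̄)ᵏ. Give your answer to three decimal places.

x̄ = 16.0000
Σ(xᵢ − x̄)² = 1438.0000 ⇒ m₂ = 205.42857
Σ(xᵢ − x̄)⁴ = 1229842.0000 ⇒ m₄ = 175691.71429
m₂² = 42200.89796
β₂ = m₄/m₂² = 175691.71429 / 42200.89796 ≈ 4.163

4.163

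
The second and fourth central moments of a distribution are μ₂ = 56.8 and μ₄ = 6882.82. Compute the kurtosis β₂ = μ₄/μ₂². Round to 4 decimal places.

μ₂² = 56.8² = 3226.24000
μ₄/μ₂² = 6882.82 / 3226.24000 = 2.13339
β₂ ≈ 2.1334

2.1334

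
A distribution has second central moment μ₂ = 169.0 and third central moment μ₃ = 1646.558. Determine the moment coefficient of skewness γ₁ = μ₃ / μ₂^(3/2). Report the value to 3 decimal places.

σ = √μ₂ = √169.0 = 13.00000
σ³ = μ₂^(3/2) = 2197.00000
γ₁ = μ₃/σ³ = 1646.558 / 2197.00000 ≈ 0.749

0.749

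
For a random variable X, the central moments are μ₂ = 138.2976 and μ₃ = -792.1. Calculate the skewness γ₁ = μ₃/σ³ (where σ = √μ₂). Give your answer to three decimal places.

-0.487

σ = √μ₂ = √138.2976 = 11.76000
σ³ = μ₂^(3/2) = 1626.37978
γ₁ = μ₃/σ³ = -792.1 / 1626.37978 ≈ -0.487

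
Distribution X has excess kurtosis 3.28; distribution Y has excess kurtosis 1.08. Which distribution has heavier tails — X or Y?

X

Higher excess kurtosis ⇒ heavier tails relative to the normal distribution.
3.28 vs 1.08: the larger is 3.28, so X has heavier tails.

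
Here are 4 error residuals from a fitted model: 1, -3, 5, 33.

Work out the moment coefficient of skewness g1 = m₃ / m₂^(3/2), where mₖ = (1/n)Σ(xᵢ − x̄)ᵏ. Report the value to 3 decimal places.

x̄ = (1 - 3 + 5 + 33) / 4 = 9.0000
deviations (xᵢ − x̄): -8.0000, -12.0000, -4.0000, 24.0000
Σ(xᵢ − x̄)² = 800.0000 ⇒ m₂ = 800.0000/4 = 200.00000
Σ(xᵢ − x̄)³ = 11520.0000 ⇒ m₃ = 11520.0000/4 = 2880.00000
m₂^(3/2) = 200.00000^(1.5) = 2828.42712
g1 = m₃ / m₂^(3/2) = 2880.00000 / 2828.42712 ≈ 1.018

1.018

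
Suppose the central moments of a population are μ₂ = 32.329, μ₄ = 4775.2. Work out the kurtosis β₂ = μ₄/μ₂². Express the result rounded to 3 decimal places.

4.569

μ₂² = 32.329² = 1045.16424
μ₄/μ₂² = 4775.2 / 1045.16424 = 4.56885
β₂ ≈ 4.569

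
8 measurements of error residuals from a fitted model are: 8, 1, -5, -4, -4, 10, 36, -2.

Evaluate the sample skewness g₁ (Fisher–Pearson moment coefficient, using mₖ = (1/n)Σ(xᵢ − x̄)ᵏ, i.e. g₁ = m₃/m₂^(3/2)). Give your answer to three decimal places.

x̄ = (8 + 1 - 5 - 4 - 4 + 10 + 36 - 2) / 8 = 5.0000
deviations (xᵢ − x̄): 3.0000, -4.0000, -10.0000, -9.0000, -9.0000, 5.0000, 31.0000, -7.0000
Σ(xᵢ − x̄)² = 1322.0000 ⇒ m₂ = 1322.0000/8 = 165.25000
Σ(xᵢ − x̄)³ = 27078.0000 ⇒ m₃ = 27078.0000/8 = 3384.75000
m₂^(3/2) = 165.25000^(1.5) = 2124.28216
g₁ = m₃ / m₂^(3/2) = 3384.75000 / 2124.28216 ≈ 1.593

1.593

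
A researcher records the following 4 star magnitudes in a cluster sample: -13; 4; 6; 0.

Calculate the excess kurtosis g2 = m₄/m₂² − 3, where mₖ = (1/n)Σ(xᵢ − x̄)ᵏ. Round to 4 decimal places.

-0.9015

x̄ = -0.7500
Σ(xᵢ − x̄)² = 218.7500 ⇒ m₂ = 54.68750
Σ(xᵢ − x̄)⁴ = 25104.0781 ⇒ m₄ = 6276.01953
m₂² = 2990.72266
g2 = m₄/m₂² − 3 = 2.09850 − 3 ≈ -0.9015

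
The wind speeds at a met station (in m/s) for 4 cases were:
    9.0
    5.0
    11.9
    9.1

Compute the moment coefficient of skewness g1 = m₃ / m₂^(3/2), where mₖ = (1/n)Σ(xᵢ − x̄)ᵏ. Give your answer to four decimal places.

-0.3605

x̄ = (9.0 + 5.0 + 11.9 + 9.1) / 4 = 8.7500
deviations (xᵢ − x̄): 0.2500, -3.7500, 3.1500, 0.3500
Σ(xᵢ − x̄)² = 24.1700 ⇒ m₂ = 24.1700/4 = 6.04250
Σ(xᵢ − x̄)³ = -21.4200 ⇒ m₃ = -21.4200/4 = -5.35500
m₂^(3/2) = 6.04250^(1.5) = 14.85337
g1 = m₃ / m₂^(3/2) = -5.35500 / 14.85337 ≈ -0.3605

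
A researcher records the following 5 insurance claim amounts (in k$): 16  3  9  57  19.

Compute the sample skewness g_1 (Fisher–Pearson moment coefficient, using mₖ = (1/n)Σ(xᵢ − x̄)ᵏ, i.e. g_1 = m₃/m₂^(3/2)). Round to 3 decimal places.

x̄ = (16 + 3 + 9 + 57 + 19) / 5 = 20.8000
deviations (xᵢ − x̄): -4.8000, -17.8000, -11.8000, 36.2000, -1.8000
Σ(xᵢ − x̄)² = 1792.8000 ⇒ m₂ = 1792.8000/5 = 358.56000
Σ(xᵢ − x̄)³ = 40038.7200 ⇒ m₃ = 40038.7200/5 = 8007.74400
m₂^(3/2) = 358.56000^(1.5) = 6789.57764
g_1 = m₃ / m₂^(3/2) = 8007.74400 / 6789.57764 ≈ 1.179

1.179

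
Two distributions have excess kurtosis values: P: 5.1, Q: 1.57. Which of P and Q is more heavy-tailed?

Higher excess kurtosis ⇒ heavier tails relative to the normal distribution.
5.1 vs 1.57: the larger is 5.1, so P has heavier tails.

P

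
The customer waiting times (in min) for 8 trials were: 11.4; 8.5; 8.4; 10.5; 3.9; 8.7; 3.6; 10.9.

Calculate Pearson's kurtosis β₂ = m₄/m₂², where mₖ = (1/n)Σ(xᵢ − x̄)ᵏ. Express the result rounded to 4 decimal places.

2.0118

x̄ = 8.2375
Σ(xᵢ − x̄)² = 62.8388 ⇒ m₂ = 7.85484
Σ(xᵢ − x̄)⁴ = 993.0237 ⇒ m₄ = 124.12796
m₂² = 61.69857
β₂ = m₄/m₂² = 124.12796 / 61.69857 ≈ 2.0118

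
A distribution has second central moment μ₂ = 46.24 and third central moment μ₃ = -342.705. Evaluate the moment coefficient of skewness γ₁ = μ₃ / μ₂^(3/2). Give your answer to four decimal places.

σ = √μ₂ = √46.24 = 6.80000
σ³ = μ₂^(3/2) = 314.43200
γ₁ = μ₃/σ³ = -342.705 / 314.43200 ≈ -1.0899

-1.0899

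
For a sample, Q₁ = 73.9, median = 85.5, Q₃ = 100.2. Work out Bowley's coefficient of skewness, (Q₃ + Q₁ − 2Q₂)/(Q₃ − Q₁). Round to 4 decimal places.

0.1179

numerator: Q₃ + Q₁ − 2Q₂ = 100.2 + 73.9 − 2×85.5 = 3.1000
denominator: Q₃ − Q₁ = 100.2 − 73.9 = 26.3000
Bowley skewness = 3.1000 / 26.3000 ≈ 0.1179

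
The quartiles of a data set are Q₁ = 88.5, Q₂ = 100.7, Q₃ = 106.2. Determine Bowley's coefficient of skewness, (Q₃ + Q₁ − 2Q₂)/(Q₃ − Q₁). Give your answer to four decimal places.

numerator: Q₃ + Q₁ − 2Q₂ = 106.2 + 88.5 − 2×100.7 = -6.7000
denominator: Q₃ − Q₁ = 106.2 − 88.5 = 17.7000
Bowley skewness = -6.7000 / 17.7000 ≈ -0.3785

-0.3785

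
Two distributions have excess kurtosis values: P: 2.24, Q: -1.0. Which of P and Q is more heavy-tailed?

P

Higher excess kurtosis ⇒ heavier tails relative to the normal distribution.
2.24 vs -1.0: the larger is 2.24, so P has heavier tails. (P is leptokurtic — heavier-than-normal tails; the other is platykurtic.)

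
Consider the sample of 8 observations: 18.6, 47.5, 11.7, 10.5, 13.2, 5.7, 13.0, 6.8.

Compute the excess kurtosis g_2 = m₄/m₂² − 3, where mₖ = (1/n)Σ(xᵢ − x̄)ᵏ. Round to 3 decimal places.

x̄ = 15.8750
Σ(xᵢ − x̄)² = 1255.1950 ⇒ m₂ = 156.89938
Σ(xᵢ − x̄)⁴ = 1019095.4674 ⇒ m₄ = 127386.93342
m₂² = 24617.41388
g_2 = m₄/m₂² − 3 = 5.17467 − 3 ≈ 2.175

2.175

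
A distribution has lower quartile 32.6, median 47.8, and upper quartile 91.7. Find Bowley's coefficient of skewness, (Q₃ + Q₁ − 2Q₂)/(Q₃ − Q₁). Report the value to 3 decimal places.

numerator: Q₃ + Q₁ − 2Q₂ = 91.7 + 32.6 − 2×47.8 = 28.7000
denominator: Q₃ − Q₁ = 91.7 − 32.6 = 59.1000
Bowley skewness = 28.7000 / 59.1000 ≈ 0.486

0.486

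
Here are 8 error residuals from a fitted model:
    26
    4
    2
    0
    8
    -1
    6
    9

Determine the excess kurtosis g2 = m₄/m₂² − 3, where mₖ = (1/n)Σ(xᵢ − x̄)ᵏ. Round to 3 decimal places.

x̄ = 6.7500
Σ(xᵢ − x̄)² = 513.5000 ⇒ m₂ = 64.18750
Σ(xᵢ − x̄)⁴ = 143594.6563 ⇒ m₄ = 17949.33203
m₂² = 4120.03516
g2 = m₄/m₂² − 3 = 4.35660 − 3 ≈ 1.357

1.357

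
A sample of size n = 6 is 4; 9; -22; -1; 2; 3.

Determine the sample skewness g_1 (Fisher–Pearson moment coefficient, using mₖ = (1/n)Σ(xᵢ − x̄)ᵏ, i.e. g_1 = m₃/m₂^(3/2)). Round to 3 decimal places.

x̄ = (4 + 9 - 22 - 1 + 2 + 3) / 6 = -0.8333
deviations (xᵢ − x̄): 4.8333, 9.8333, -21.1667, -0.1667, 2.8333, 3.8333
Σ(xᵢ − x̄)² = 590.8333 ⇒ m₂ = 590.8333/6 = 98.47222
Σ(xᵢ − x̄)³ = -8340.4444 ⇒ m₃ = -8340.4444/6 = -1390.07407
m₂^(3/2) = 98.47222^(1.5) = 977.17109
g_1 = m₃ / m₂^(3/2) = -1390.07407 / 977.17109 ≈ -1.423

-1.423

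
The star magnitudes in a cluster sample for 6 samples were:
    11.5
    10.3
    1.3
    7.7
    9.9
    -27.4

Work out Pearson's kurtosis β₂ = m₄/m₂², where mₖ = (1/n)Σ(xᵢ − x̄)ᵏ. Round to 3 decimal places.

3.766

x̄ = 2.2167
Σ(xᵢ − x̄)² = 1118.6083 ⇒ m₂ = 186.43472
Σ(xᵢ − x̄)⁴ = 785472.8488 ⇒ m₄ = 130912.14146
m₂² = 34757.90565
β₂ = m₄/m₂² = 130912.14146 / 34757.90565 ≈ 3.766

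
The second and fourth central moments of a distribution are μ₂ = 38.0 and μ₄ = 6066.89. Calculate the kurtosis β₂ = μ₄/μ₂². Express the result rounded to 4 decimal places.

4.2014

μ₂² = 38.0² = 1444.00000
μ₄/μ₂² = 6066.89 / 1444.00000 = 4.20145
β₂ ≈ 4.2014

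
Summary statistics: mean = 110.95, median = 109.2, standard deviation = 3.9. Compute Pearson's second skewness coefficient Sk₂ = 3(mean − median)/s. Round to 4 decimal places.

Sk₂ = 3(110.95 − 109.2) / 3.9 = 3 × 1.7500 / 3.9
    = 5.2500 / 3.9 ≈ 1.3462

1.3462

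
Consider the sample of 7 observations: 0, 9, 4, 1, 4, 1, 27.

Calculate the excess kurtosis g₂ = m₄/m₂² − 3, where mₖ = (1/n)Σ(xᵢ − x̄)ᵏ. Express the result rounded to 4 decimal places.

1.2478

x̄ = 6.5714
Σ(xᵢ − x̄)² = 541.7143 ⇒ m₂ = 77.38776
Σ(xᵢ − x̄)⁴ = 178075.5569 ⇒ m₄ = 25439.36526
m₂² = 5988.86464
g₂ = m₄/m₂² − 3 = 4.24778 − 3 ≈ 1.2478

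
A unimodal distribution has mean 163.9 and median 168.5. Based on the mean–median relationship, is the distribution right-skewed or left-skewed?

left-skewed

mean − median = 163.9 − 168.5 = -4.6
mean < median ⇒ the longer tail is on the left ⇒ left-skewed (negatively skewed).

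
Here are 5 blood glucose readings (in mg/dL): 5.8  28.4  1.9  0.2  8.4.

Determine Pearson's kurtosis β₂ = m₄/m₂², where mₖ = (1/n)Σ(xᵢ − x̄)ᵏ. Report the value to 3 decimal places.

x̄ = 8.9400
Σ(xᵢ − x̄)² = 514.7920 ⇒ m₂ = 102.95840
Σ(xᵢ − x̄)⁴ = 151796.0423 ⇒ m₄ = 30359.20846
m₂² = 10600.43213
β₂ = m₄/m₂² = 30359.20846 / 10600.43213 ≈ 2.864

2.864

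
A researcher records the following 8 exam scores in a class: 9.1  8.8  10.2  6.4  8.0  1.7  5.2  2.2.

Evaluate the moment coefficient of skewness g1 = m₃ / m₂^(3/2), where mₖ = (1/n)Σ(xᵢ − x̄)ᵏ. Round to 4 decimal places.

-0.4606

x̄ = (9.1 + 8.8 + 10.2 + 6.4 + 8.0 + 1.7 + 5.2 + 2.2) / 8 = 6.4500
deviations (xᵢ − x̄): 2.6500, 2.3500, 3.7500, -0.0500, 1.5500, -4.7500, -1.2500, -4.2500
Σ(xᵢ − x̄)² = 71.2000 ⇒ m₂ = 71.2000/8 = 8.90000
Σ(xᵢ − x̄)³ = -97.8450 ⇒ m₃ = -97.8450/8 = -12.23063
m₂^(3/2) = 8.90000^(1.5) = 26.55125
g1 = m₃ / m₂^(3/2) = -12.23063 / 26.55125 ≈ -0.4606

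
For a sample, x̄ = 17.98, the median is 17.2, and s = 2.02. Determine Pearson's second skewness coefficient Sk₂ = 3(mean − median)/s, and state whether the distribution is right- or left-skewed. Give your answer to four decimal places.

1.1584, right-skewed

Sk₂ = 3(17.98 − 17.2) / 2.02 = 3 × 0.7800 / 2.02
    = 2.3400 / 2.02 ≈ 1.1584
Sk₂ > 0 ⇒ mean > median ⇒ right-skewed (positive skew).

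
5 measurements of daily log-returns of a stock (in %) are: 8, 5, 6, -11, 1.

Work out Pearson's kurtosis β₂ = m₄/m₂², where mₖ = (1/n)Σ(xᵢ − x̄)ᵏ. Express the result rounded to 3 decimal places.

x̄ = 1.8000
Σ(xᵢ − x̄)² = 230.8000 ⇒ m₂ = 46.16000
Σ(xᵢ − x̄)⁴ = 28737.6160 ⇒ m₄ = 5747.52320
m₂² = 2130.74560
β₂ = m₄/m₂² = 5747.52320 / 2130.74560 ≈ 2.697

2.697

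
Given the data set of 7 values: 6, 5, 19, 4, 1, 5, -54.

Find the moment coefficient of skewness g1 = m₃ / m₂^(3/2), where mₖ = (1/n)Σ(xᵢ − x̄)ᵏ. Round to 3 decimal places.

x̄ = (6 + 5 + 19 + 4 + 1 + 5 - 54) / 7 = -2.0000
deviations (xᵢ − x̄): 8.0000, 7.0000, 21.0000, 6.0000, 3.0000, 7.0000, -52.0000
Σ(xᵢ − x̄)² = 3352.0000 ⇒ m₂ = 3352.0000/7 = 478.85714
Σ(xᵢ − x̄)³ = -129906.0000 ⇒ m₃ = -129906.0000/7 = -18558.00000
m₂^(3/2) = 478.85714^(1.5) = 10478.73735
g1 = m₃ / m₂^(3/2) = -18558.00000 / 10478.73735 ≈ -1.771

-1.771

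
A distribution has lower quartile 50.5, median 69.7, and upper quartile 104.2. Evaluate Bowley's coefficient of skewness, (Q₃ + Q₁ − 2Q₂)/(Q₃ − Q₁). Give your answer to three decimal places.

numerator: Q₃ + Q₁ − 2Q₂ = 104.2 + 50.5 − 2×69.7 = 15.3000
denominator: Q₃ − Q₁ = 104.2 − 50.5 = 53.7000
Bowley skewness = 15.3000 / 53.7000 ≈ 0.285

0.285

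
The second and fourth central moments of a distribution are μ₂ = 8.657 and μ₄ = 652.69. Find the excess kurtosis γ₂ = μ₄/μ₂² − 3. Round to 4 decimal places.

5.7091

μ₂² = 8.657² = 74.94365
μ₄/μ₂² = 652.69 / 74.94365 = 8.70908
γ₂ = 8.70908 − 3 ≈ 5.7091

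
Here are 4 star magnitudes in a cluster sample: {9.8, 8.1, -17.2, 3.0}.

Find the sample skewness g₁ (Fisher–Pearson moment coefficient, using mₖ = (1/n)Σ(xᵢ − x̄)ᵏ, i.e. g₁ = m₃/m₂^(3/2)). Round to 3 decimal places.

-0.979

x̄ = (9.8 + 8.1 - 17.2 + 3.0) / 4 = 0.9250
deviations (xᵢ − x̄): 8.8750, 7.1750, -18.1250, 2.0750
Σ(xᵢ − x̄)² = 463.0675 ⇒ m₂ = 463.0675/4 = 115.76688
Σ(xᵢ − x̄)³ = -4876.9931 ⇒ m₃ = -4876.9931/4 = -1219.24828
m₂^(3/2) = 115.76688^(1.5) = 1245.59388
g₁ = m₃ / m₂^(3/2) = -1219.24828 / 1245.59388 ≈ -0.979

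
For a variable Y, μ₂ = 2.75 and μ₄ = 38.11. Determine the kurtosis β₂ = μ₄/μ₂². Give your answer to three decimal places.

μ₂² = 2.75² = 7.56250
μ₄/μ₂² = 38.11 / 7.56250 = 5.03934
β₂ ≈ 5.039

5.039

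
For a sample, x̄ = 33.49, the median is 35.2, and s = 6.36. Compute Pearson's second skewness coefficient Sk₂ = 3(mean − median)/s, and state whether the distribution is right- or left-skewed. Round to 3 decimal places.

Sk₂ = 3(33.49 − 35.2) / 6.36 = 3 × -1.7100 / 6.36
    = -5.1300 / 6.36 ≈ -0.807
Sk₂ < 0 ⇒ mean < median ⇒ left-skewed (negative skew).

-0.807, left-skewed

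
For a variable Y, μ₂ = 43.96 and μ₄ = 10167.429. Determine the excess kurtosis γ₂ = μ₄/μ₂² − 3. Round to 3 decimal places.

μ₂² = 43.96² = 1932.48160
μ₄/μ₂² = 10167.429 / 1932.48160 = 5.26133
γ₂ = 5.26133 − 3 ≈ 2.261

2.261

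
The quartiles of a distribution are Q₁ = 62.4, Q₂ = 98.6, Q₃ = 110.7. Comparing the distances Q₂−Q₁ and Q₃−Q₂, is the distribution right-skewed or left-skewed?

left-skewed

Q₂ − Q₁ = 36.2;  Q₃ − Q₂ = 12.1
Q₂ − Q₁ > Q₃ − Q₂ ⇒ the lower half is more spread out ⇒ left-skewed.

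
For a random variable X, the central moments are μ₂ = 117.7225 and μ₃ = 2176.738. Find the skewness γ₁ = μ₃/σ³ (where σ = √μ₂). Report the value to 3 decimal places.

σ = √μ₂ = √117.7225 = 10.85000
σ³ = μ₂^(3/2) = 1277.28913
γ₁ = μ₃/σ³ = 2176.738 / 1277.28913 ≈ 1.704

1.704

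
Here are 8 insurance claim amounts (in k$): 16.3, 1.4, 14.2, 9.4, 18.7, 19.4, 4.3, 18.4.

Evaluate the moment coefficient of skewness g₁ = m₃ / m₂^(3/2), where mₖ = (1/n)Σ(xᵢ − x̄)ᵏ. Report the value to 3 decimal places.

-0.630

x̄ = (16.3 + 1.4 + 14.2 + 9.4 + 18.7 + 19.4 + 4.3 + 18.4) / 8 = 12.7625
deviations (xᵢ − x̄): 3.5375, -11.3625, 1.4375, -3.3625, 5.9375, 6.6375, -8.4625, 5.6375
Σ(xᵢ − x̄)² = 337.6987 ⇒ m₂ = 337.6987/8 = 42.21234
Σ(xᵢ − x̄)³ = -1382.8715 ⇒ m₃ = -1382.8715/8 = -172.85893
m₂^(3/2) = 42.21234^(1.5) = 274.25793
g₁ = m₃ / m₂^(3/2) = -172.85893 / 274.25793 ≈ -0.630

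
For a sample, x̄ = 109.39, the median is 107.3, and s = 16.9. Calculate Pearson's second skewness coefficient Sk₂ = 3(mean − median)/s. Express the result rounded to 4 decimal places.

Sk₂ = 3(109.39 − 107.3) / 16.9 = 3 × 2.0900 / 16.9
    = 6.2700 / 16.9 ≈ 0.3710

0.3710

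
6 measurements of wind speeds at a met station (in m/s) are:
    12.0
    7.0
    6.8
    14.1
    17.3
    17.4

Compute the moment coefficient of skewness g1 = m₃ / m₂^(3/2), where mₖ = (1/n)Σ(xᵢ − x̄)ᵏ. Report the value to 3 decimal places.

-0.199

x̄ = (12.0 + 7.0 + 6.8 + 14.1 + 17.3 + 17.4) / 6 = 12.4333
deviations (xᵢ − x̄): -0.4333, -5.4333, -5.6333, 1.6667, 4.8667, 4.9667
Σ(xᵢ − x̄)² = 112.5733 ⇒ m₂ = 112.5733/6 = 18.76222
Σ(xᵢ − x̄)³ = -96.8396 ⇒ m₃ = -96.8396/6 = -16.13993
m₂^(3/2) = 18.76222^(1.5) = 81.26928
g1 = m₃ / m₂^(3/2) = -16.13993 / 81.26928 ≈ -0.199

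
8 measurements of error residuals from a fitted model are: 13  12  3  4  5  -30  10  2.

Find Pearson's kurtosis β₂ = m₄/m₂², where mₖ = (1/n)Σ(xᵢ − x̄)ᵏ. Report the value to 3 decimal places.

x̄ = 2.3750
Σ(xᵢ − x̄)² = 1321.8750 ⇒ m₂ = 165.23438
Σ(xᵢ − x̄)⁴ = 1123360.3066 ⇒ m₄ = 140420.03833
m₂² = 27302.39868
β₂ = m₄/m₂² = 140420.03833 / 27302.39868 ≈ 5.143

5.143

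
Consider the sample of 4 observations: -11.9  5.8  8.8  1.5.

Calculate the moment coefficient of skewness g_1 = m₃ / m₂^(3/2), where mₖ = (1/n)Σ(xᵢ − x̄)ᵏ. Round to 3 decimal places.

-0.806

x̄ = (-11.9 + 5.8 + 8.8 + 1.5) / 4 = 1.0500
deviations (xᵢ − x̄): -12.9500, 4.7500, 7.7500, 0.4500
Σ(xᵢ − x̄)² = 250.5300 ⇒ m₂ = 250.5300/4 = 62.63250
Σ(xᵢ − x̄)³ = -1599.0000 ⇒ m₃ = -1599.0000/4 = -399.75000
m₂^(3/2) = 62.63250^(1.5) = 495.67797
g_1 = m₃ / m₂^(3/2) = -399.75000 / 495.67797 ≈ -0.806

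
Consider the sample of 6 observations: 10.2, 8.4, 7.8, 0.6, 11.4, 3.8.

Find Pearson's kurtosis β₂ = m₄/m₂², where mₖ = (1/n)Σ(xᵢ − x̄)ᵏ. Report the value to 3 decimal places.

x̄ = 7.0333
Σ(xᵢ − x̄)² = 83.3933 ⇒ m₂ = 13.89889
Σ(xᵢ − x̄)⁴ = 2290.2141 ⇒ m₄ = 381.70235
m₂² = 193.17911
β₂ = m₄/m₂² = 381.70235 / 193.17911 ≈ 1.976

1.976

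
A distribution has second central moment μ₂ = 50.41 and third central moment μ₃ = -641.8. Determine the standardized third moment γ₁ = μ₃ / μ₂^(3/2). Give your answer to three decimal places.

-1.793

σ = √μ₂ = √50.41 = 7.10000
σ³ = μ₂^(3/2) = 357.91100
γ₁ = μ₃/σ³ = -641.8 / 357.91100 ≈ -1.793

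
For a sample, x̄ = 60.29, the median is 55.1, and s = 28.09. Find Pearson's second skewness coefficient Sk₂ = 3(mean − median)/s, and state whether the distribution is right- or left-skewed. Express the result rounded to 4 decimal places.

Sk₂ = 3(60.29 − 55.1) / 28.09 = 3 × 5.1900 / 28.09
    = 15.5700 / 28.09 ≈ 0.5543
Sk₂ > 0 ⇒ mean > median ⇒ right-skewed (positive skew).

0.5543, right-skewed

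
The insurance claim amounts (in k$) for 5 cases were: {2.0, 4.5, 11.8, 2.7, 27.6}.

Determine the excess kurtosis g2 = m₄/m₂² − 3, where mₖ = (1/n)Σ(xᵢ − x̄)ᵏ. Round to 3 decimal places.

-0.427

x̄ = 9.7200
Σ(xᵢ − x̄)² = 460.1480 ⇒ m₂ = 92.02960
Σ(xᵢ − x̄)⁴ = 108946.2295 ⇒ m₄ = 21789.24591
m₂² = 8469.44728
g2 = m₄/m₂² − 3 = 2.57269 − 3 ≈ -0.427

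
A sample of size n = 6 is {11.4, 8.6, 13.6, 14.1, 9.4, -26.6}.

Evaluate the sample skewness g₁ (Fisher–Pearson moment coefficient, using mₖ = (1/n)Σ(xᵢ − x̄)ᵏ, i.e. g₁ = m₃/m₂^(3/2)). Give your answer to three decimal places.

-1.711

x̄ = (11.4 + 8.6 + 13.6 + 14.1 + 9.4 - 26.6) / 6 = 5.0833
deviations (xᵢ − x̄): 6.3167, 3.5167, 8.5167, 9.0167, 4.3167, -31.6833
Σ(xᵢ − x̄)² = 1228.5683 ⇒ m₂ = 1228.5683/6 = 204.76139
Σ(xᵢ − x̄)³ = -30078.0306 ⇒ m₃ = -30078.0306/6 = -5013.00509
m₂^(3/2) = 204.76139^(1.5) = 2930.03022
g₁ = m₃ / m₂^(3/2) = -5013.00509 / 2930.03022 ≈ -1.711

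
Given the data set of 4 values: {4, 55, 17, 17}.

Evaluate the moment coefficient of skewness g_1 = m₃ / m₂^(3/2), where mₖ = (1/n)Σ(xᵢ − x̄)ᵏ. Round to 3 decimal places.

x̄ = (4 + 55 + 17 + 17) / 4 = 23.2500
deviations (xᵢ − x̄): -19.2500, 31.7500, -6.2500, -6.2500
Σ(xᵢ − x̄)² = 1456.7500 ⇒ m₂ = 1456.7500/4 = 364.18750
Σ(xᵢ − x̄)³ = 24384.3750 ⇒ m₃ = 24384.3750/4 = 6096.09375
m₂^(3/2) = 364.18750^(1.5) = 6950.04399
g_1 = m₃ / m₂^(3/2) = 6096.09375 / 6950.04399 ≈ 0.877

0.877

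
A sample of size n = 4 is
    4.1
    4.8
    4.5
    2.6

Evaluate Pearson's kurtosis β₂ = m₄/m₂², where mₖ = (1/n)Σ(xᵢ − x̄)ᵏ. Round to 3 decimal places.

2.110

x̄ = 4.0000
Σ(xᵢ − x̄)² = 2.8600 ⇒ m₂ = 0.71500
Σ(xᵢ − x̄)⁴ = 4.3138 ⇒ m₄ = 1.07845
m₂² = 0.51122
β₂ = m₄/m₂² = 1.07845 / 0.51122 ≈ 2.110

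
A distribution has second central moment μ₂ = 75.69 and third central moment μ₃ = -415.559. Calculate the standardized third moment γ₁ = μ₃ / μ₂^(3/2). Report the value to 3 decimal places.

-0.631

σ = √μ₂ = √75.69 = 8.70000
σ³ = μ₂^(3/2) = 658.50300
γ₁ = μ₃/σ³ = -415.559 / 658.50300 ≈ -0.631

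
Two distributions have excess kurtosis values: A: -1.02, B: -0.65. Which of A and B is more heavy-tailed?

B

Higher excess kurtosis ⇒ heavier tails relative to the normal distribution.
-1.02 vs -0.65: the larger is -0.65, so B has heavier tails.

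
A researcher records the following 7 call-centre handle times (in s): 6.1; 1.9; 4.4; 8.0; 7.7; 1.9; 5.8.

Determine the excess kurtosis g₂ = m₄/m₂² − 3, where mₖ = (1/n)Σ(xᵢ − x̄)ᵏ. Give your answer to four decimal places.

x̄ = 5.1143
Σ(xᵢ − x̄)² = 37.6286 ⇒ m₂ = 5.37551
Σ(xᵢ − x̄)⁴ = 328.9569 ⇒ m₄ = 46.99385
m₂² = 28.89611
g₂ = m₄/m₂² − 3 = 1.62630 − 3 ≈ -1.3737

-1.3737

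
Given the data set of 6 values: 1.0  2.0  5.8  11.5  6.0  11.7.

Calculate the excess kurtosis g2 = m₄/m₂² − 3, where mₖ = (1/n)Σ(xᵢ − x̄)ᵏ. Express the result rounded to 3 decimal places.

-1.474

x̄ = 6.3333
Σ(xᵢ − x̄)² = 103.1133 ⇒ m₂ = 17.18556
Σ(xᵢ − x̄)⁴ = 2703.8820 ⇒ m₄ = 450.64700
m₂² = 295.34332
g2 = m₄/m₂² − 3 = 1.52584 − 3 ≈ -1.474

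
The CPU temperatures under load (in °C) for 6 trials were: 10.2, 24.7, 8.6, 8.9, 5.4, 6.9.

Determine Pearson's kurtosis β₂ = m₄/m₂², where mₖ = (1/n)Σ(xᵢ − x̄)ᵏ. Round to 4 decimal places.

3.8162

x̄ = 10.7833
Σ(xᵢ − x̄)² = 246.3883 ⇒ m₂ = 41.06472
Σ(xᵢ − x̄)⁴ = 38612.1593 ⇒ m₄ = 6435.35988
m₂² = 1686.31141
β₂ = m₄/m₂² = 6435.35988 / 1686.31141 ≈ 3.8162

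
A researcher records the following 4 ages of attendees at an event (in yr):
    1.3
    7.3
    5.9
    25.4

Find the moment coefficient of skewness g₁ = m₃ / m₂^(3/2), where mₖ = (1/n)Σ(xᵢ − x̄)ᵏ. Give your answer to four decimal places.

x̄ = (1.3 + 7.3 + 5.9 + 25.4) / 4 = 9.9750
deviations (xᵢ − x̄): -8.6750, -2.6750, -4.0750, 15.4250
Σ(xᵢ − x̄)² = 336.9475 ⇒ m₂ = 336.9475/4 = 84.23687
Σ(xᵢ − x̄)³ = 2930.4281 ⇒ m₃ = 2930.4281/4 = 732.60703
m₂^(3/2) = 84.23687^(1.5) = 773.13150
g₁ = m₃ / m₂^(3/2) = 732.60703 / 773.13150 ≈ 0.9476

0.9476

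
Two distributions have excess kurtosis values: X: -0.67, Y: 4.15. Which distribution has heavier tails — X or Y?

Y

Higher excess kurtosis ⇒ heavier tails relative to the normal distribution.
-0.67 vs 4.15: the larger is 4.15, so Y has heavier tails. (Y is leptokurtic — heavier-than-normal tails; the other is platykurtic.)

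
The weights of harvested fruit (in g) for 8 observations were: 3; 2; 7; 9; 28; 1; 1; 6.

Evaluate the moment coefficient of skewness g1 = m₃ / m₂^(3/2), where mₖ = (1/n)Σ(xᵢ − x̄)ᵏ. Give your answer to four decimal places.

1.8063

x̄ = (3 + 2 + 7 + 9 + 28 + 1 + 1 + 6) / 8 = 7.1250
deviations (xᵢ − x̄): -4.1250, -5.1250, -0.1250, 1.8750, 20.8750, -6.1250, -6.1250, -1.1250
Σ(xᵢ − x̄)² = 558.8750 ⇒ m₂ = 558.8750/8 = 69.85938
Σ(xᵢ − x̄)³ = 8437.4063 ⇒ m₃ = 8437.4063/8 = 1054.67578
m₂^(3/2) = 69.85938^(1.5) = 583.89808
g1 = m₃ / m₂^(3/2) = 1054.67578 / 583.89808 ≈ 1.8063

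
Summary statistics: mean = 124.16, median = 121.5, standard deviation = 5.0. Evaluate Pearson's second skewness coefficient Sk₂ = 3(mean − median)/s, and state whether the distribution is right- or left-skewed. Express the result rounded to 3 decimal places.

1.596, right-skewed

Sk₂ = 3(124.16 − 121.5) / 5.0 = 3 × 2.6600 / 5.0
    = 7.9800 / 5.0 ≈ 1.596
Sk₂ > 0 ⇒ mean > median ⇒ right-skewed (positive skew).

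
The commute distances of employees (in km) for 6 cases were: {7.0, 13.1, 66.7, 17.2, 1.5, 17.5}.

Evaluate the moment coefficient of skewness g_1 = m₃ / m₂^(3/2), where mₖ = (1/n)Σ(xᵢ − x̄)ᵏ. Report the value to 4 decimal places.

x̄ = (7.0 + 13.1 + 66.7 + 17.2 + 1.5 + 17.5) / 6 = 20.5000
deviations (xᵢ − x̄): -13.5000, -7.4000, 46.2000, -3.3000, -19.0000, -3.0000
Σ(xᵢ − x̄)² = 2752.3400 ⇒ m₂ = 2752.3400/6 = 458.72333
Σ(xᵢ − x̄)³ = 88823.5920 ⇒ m₃ = 88823.5920/6 = 14803.93200
m₂^(3/2) = 458.72333^(1.5) = 9824.85721
g_1 = m₃ / m₂^(3/2) = 14803.93200 / 9824.85721 ≈ 1.5068

1.5068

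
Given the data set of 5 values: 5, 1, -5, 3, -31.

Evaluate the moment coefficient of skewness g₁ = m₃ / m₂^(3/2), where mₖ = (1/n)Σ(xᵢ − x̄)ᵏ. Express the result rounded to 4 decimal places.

-1.2779

x̄ = (5 + 1 - 5 + 3 - 31) / 5 = -5.4000
deviations (xᵢ − x̄): 10.4000, 6.4000, 0.4000, 8.4000, -25.6000
Σ(xᵢ − x̄)² = 875.2000 ⇒ m₂ = 875.2000/5 = 175.04000
Σ(xᵢ − x̄)³ = -14797.4400 ⇒ m₃ = -14797.4400/5 = -2959.48800
m₂^(3/2) = 175.04000^(1.5) = 2315.82617
g₁ = m₃ / m₂^(3/2) = -2959.48800 / 2315.82617 ≈ -1.2779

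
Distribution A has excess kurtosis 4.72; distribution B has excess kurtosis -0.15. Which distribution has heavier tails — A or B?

A

Higher excess kurtosis ⇒ heavier tails relative to the normal distribution.
4.72 vs -0.15: the larger is 4.72, so A has heavier tails. (A is leptokurtic — heavier-than-normal tails; the other is platykurtic.)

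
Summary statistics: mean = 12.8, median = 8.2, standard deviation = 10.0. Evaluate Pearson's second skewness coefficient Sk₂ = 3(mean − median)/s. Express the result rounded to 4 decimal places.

Sk₂ = 3(12.8 − 8.2) / 10.0 = 3 × 4.6000 / 10.0
    = 13.8000 / 10.0 ≈ 1.3800

1.3800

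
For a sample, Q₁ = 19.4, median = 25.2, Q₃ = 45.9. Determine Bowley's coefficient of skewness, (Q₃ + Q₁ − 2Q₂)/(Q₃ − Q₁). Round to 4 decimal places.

numerator: Q₃ + Q₁ − 2Q₂ = 45.9 + 19.4 − 2×25.2 = 14.9000
denominator: Q₃ − Q₁ = 45.9 − 19.4 = 26.5000
Bowley skewness = 14.9000 / 26.5000 ≈ 0.5623

0.5623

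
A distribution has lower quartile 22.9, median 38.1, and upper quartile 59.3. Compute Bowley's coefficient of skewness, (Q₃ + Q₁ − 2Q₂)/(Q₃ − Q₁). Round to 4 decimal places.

numerator: Q₃ + Q₁ − 2Q₂ = 59.3 + 22.9 − 2×38.1 = 6.0000
denominator: Q₃ − Q₁ = 59.3 − 22.9 = 36.4000
Bowley skewness = 6.0000 / 36.4000 ≈ 0.1648

0.1648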